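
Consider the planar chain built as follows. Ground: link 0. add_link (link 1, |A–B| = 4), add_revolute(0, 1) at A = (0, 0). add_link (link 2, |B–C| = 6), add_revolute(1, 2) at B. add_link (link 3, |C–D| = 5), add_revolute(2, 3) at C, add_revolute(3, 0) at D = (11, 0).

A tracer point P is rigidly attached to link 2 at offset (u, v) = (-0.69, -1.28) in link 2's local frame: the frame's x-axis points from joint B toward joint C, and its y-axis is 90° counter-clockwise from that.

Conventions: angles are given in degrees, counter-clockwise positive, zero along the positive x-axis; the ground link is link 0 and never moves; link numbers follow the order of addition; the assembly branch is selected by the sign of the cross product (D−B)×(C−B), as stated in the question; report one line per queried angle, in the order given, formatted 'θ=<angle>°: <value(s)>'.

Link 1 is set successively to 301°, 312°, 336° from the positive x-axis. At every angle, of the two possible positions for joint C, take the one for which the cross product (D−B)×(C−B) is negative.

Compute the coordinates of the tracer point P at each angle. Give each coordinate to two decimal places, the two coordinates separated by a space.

A=(0,0), D=(11.00,0)
θ=301°: B = A + 4.00·(cos301°, sin301°) = (2.0602, -3.4287)
θ=301°: |BD| = 9.5748
θ=301°: circle(B,6.00) ∩ circle(D,5.00): a=5.3618, h=2.6927
θ=301°:   candidates: C₊=(6.1022,1.0055) cross=25.782; C₋=(8.0307,-4.0228) cross=-25.782
θ=301°:   branch - wants cross < 0 → take C=(8.0307,-4.0228) (cross=-25.782)
θ=301°: ex = (C−B)/|BC| = (0.9951,-0.0990); ey = (0.0990,0.9951)
θ=301°: P = B + -0.69·ex + -1.28·ey = (1.2468,-4.6341)
θ=312°: B = A + 4.00·(cos312°, sin312°) = (2.6765, -2.9726)
θ=312°: |BD| = 8.8384
θ=312°: circle(B,6.00) ∩ circle(D,5.00): a=5.0415, h=3.2532
θ=312°:   candidates: C₊=(6.3301,1.7867) cross=28.753; C₋=(8.5185,-4.3407) cross=-28.753
θ=312°:   branch - wants cross < 0 → take C=(8.5185,-4.3407) (cross=-28.753)
θ=312°: ex = (C−B)/|BC| = (0.9737,-0.2280); ey = (0.2280,0.9737)
θ=312°: P = B + -0.69·ex + -1.28·ey = (1.7128,-4.0615)
θ=336°: B = A + 4.00·(cos336°, sin336°) = (3.6542, -1.6269)
θ=336°: |BD| = 7.5238
θ=336°: circle(B,6.00) ∩ circle(D,5.00): a=4.4929, h=3.9766
θ=336°:   candidates: C₊=(7.1809,3.2271) cross=29.920; C₋=(8.9007,-4.5379) cross=-29.920
θ=336°:   branch - wants cross < 0 → take C=(8.9007,-4.5379) (cross=-29.920)
θ=336°: ex = (C−B)/|BC| = (0.8744,-0.4852); ey = (0.4852,0.8744)
θ=336°: P = B + -0.69·ex + -1.28·ey = (2.4298,-2.4114)

θ=301°: 1.25 -4.63
θ=312°: 1.71 -4.06
θ=336°: 2.43 -2.41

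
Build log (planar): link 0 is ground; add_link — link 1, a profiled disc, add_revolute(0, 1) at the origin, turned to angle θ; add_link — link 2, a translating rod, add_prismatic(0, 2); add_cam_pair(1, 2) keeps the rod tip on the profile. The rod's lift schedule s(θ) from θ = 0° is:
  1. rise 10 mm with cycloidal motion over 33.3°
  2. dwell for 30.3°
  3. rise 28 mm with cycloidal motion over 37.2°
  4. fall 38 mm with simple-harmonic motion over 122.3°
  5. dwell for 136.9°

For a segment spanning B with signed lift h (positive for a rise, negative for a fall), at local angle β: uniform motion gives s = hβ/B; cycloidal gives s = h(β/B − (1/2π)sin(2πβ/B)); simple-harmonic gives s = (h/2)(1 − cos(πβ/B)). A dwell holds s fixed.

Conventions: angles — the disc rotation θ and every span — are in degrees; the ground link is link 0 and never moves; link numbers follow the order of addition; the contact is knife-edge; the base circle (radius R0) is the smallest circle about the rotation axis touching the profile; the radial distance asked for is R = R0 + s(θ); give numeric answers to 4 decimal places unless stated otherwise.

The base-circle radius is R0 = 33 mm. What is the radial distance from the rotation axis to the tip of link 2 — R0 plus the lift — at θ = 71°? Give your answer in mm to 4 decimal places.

seg 1 [0°–33.3°] cycloidal, h=10: full span → s += 10 → s = 10.0000
seg 2 [33.3°–63.6°] dwell: s stays 10.0000
seg 3 [63.6°–100.8°] cycloidal, h=28: θ=71° here. β=7.4, B=37.2. 28·(0.1989 − sin(2π·0.1989)/(2π)) = 1.3411 → s = 11.3411
R = R0 + s = 33 + 11.3411 = 44.3411

44.3411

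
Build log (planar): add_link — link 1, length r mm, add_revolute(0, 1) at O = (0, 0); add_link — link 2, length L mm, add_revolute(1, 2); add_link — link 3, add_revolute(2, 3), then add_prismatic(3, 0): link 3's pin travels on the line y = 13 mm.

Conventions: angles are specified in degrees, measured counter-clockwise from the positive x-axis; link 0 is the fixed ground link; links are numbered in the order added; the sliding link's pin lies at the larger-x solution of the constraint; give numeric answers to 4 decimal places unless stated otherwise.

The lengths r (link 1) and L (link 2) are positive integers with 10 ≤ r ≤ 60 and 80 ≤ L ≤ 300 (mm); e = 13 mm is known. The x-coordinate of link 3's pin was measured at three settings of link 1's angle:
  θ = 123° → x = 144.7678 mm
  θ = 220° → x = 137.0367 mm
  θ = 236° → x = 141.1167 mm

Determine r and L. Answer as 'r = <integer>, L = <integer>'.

constraint per measurement: (x − r cos θ)² + (r sin θ − e)² = L²
subtracting the θ₁ and θ₂ equations cancels the r² and L² terms:
r = (x₁² − x₂²) / (2[(x₁cos θ₁ + e sin θ₁) − (x₂cos θ₂ + e sin θ₂)]) = 23.9999 → r = 24
L² = (x₁ − r cos θ₁)² + (r sin θ₁ − e)² = 24964.0028 → L = 158.0000 → L = 158
check at θ₃=236°: x = 141.1167 (printed 141.1167) ✓

r = 24, L = 158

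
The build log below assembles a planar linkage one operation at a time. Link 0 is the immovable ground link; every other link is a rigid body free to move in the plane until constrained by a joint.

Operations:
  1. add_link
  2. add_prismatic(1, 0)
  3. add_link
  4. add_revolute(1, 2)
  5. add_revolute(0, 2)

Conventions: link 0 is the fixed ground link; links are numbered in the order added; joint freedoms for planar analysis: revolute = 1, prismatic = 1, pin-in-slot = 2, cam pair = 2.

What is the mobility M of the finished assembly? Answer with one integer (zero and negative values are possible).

L=1 J1=0 J2=0
add link → L=2 J1=0 J2=0
P@1,0 dof=1 J1 → L=2 J1=1 J2=0
add link → L=3 J1=1 J2=0
R@1,2 dof=1 J1 → L=3 J1=2 J2=0
R@0,2 dof=1 J1 → L=3 J1=3 J2=0
M=3(L−1)−2J1−J2=3·2−2·3−0=0

M = 0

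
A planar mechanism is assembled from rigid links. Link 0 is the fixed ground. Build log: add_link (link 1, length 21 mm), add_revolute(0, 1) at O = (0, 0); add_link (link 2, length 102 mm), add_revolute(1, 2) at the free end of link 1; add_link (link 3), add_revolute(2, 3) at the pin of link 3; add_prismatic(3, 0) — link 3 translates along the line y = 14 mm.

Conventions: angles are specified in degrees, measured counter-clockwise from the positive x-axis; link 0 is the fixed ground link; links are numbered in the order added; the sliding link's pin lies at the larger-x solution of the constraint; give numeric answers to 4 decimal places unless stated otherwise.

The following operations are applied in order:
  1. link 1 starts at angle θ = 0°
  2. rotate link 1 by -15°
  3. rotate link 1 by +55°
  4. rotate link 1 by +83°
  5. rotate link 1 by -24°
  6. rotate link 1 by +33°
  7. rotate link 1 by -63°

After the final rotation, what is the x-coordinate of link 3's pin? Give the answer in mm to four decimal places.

geometry: r = 21 mm, L = 102 mm, e = 14 mm; θ starts at 0°
rotate link 1 by -15°: θ ← 0° -15° = -15°
rotate link 1 by +55°: θ ← -15° +55° = 40°
rotate link 1 by +83°: θ ← 40° +83° = 123°
rotate link 1 by -24°: θ ← 123° -24° = 99°
rotate link 1 by +33°: θ ← 99° +33° = 132°
rotate link 1 by -63°: θ ← 132° -63° = 69°
crank pin P = (r cos θ, r sin θ) = (7.525727, 19.605189)
h = r sin θ − e = 19.605189 − 14 = 5.605189
x = r cos θ + √(L² − h²) = 7.525727 + 101.845873 = 109.371600

109.3716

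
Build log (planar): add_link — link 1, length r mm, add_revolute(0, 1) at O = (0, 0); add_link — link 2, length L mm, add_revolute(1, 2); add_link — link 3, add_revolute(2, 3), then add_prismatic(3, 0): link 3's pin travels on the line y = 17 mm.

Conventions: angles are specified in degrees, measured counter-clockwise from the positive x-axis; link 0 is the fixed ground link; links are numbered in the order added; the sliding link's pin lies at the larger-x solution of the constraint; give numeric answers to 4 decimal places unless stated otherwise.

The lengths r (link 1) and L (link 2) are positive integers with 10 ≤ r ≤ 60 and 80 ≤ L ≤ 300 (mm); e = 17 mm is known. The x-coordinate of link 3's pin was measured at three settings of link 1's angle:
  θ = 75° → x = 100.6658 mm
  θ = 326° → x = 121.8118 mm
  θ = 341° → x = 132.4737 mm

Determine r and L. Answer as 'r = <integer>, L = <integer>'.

constraint per measurement: (x − r cos θ)² + (r sin θ − e)² = L²
subtracting the θ₁ and θ₂ equations cancels the r² and L² terms:
r = (x₁² − x₂²) / (2[(x₁cos θ₁ + e sin θ₁) − (x₂cos θ₂ + e sin θ₂)]) = 48.0000 → r = 48
L² = (x₁ − r cos θ₁)² + (r sin θ₁ − e)² = 8649.0066 → L = 93.0000 → L = 93
check at θ₃=341°: x = 132.4737 (printed 132.4737) ✓

r = 48, L = 93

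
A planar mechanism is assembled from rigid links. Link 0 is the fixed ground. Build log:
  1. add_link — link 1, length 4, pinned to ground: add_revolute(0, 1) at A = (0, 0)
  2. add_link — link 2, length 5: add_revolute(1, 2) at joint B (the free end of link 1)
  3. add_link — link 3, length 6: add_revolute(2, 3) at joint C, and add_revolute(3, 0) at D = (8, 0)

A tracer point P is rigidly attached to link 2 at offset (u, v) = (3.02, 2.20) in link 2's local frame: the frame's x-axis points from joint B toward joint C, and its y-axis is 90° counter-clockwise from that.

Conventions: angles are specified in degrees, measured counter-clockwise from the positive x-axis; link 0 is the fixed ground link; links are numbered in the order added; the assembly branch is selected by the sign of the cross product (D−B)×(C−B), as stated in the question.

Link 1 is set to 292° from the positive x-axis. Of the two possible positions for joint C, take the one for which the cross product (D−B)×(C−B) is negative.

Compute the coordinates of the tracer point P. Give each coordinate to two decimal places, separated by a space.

A=(0,0), D=(8.00,0)
B = A + 4.00·(cos292°, sin292°) = (1.4984, -3.7087)
|BD| = 7.4850
circle(B,5.00) ∩ circle(D,6.00): a=3.0077, h=3.9942
  candidates: C₊=(2.1319,1.2510) cross=29.897; C₋=(6.0900,-5.6879) cross=-29.897
  branch - wants cross < 0 → take C=(6.0900,-5.6879) (cross=-29.897)
ex = (C−B)/|BC| = (0.9183,-0.3958); ey = (0.3958,0.9183)
P = B + 3.02·ex + 2.20·ey = (5.1426,-2.8838)

5.14 -2.88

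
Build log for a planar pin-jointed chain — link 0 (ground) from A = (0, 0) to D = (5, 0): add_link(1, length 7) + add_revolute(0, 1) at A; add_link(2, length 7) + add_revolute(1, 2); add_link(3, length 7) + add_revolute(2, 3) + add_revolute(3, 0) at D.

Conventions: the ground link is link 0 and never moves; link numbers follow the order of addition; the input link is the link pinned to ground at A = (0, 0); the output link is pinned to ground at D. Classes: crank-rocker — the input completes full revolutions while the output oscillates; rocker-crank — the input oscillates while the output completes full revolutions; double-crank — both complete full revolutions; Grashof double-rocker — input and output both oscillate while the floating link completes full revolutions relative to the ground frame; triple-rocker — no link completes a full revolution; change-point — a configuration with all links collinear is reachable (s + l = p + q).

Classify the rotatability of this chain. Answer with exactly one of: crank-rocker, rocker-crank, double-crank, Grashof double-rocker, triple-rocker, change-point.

lengths: ground=5, input=7, coupler=7, output=7
sorted: s=5 (shortest), l=7 (longest), p+q=14
s + l = 12 vs p + q = 14
s + l < p + q (Grashof) with shortest = ground link → double-crank

double-crank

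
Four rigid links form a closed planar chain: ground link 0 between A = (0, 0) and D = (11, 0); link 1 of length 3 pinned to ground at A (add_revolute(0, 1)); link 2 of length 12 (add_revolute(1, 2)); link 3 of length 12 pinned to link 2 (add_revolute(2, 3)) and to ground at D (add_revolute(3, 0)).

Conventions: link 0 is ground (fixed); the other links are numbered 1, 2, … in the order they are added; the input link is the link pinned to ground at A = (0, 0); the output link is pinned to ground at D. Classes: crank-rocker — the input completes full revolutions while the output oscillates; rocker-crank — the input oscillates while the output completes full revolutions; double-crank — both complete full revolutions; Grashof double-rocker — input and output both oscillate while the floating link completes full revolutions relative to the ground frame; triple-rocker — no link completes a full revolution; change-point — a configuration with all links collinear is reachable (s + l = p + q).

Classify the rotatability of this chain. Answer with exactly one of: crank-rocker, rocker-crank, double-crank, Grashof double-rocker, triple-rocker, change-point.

lengths: ground=11, input=3, coupler=12, output=12
sorted: s=3 (shortest), l=12 (longest), p+q=23
s + l = 15 vs p + q = 23
s + l < p + q (Grashof) with shortest = input link → crank-rocker

crank-rocker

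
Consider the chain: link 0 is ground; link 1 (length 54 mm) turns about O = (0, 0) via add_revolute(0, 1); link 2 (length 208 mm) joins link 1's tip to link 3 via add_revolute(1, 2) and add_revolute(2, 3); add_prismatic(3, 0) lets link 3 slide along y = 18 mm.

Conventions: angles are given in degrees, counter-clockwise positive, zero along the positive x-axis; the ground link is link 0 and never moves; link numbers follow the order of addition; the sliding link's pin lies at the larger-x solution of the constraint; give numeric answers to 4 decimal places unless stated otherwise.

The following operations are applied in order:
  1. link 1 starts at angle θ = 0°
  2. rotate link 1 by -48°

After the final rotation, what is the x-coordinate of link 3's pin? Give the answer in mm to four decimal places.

geometry: r = 54 mm, L = 208 mm, e = 18 mm; θ starts at 0°
rotate link 1 by -48°: θ ← 0° -48° = -48°
crank pin P = (r cos θ, r sin θ) = (36.133053, -40.129821)
h = r sin θ − e = -40.129821 − 18 = -58.129821
x = r cos θ + √(L² − h²) = 36.133053 + 199.712103 = 235.845155

235.8452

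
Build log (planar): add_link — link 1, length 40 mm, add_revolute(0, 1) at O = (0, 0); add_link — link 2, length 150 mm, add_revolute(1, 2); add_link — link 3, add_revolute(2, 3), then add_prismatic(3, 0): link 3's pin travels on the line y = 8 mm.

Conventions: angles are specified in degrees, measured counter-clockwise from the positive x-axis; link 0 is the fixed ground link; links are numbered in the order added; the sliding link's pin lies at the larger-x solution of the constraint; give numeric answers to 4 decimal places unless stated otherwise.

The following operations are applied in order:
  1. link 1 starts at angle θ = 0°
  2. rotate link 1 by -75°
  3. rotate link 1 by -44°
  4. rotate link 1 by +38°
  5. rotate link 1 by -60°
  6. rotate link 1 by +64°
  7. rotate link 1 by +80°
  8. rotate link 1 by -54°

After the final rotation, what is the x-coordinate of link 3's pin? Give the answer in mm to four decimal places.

geometry: r = 40 mm, L = 150 mm, e = 8 mm; θ starts at 0°
rotate link 1 by -75°: θ ← 0° -75° = -75°
rotate link 1 by -44°: θ ← -75° -44° = -119°
rotate link 1 by +38°: θ ← -119° +38° = -81°
rotate link 1 by -60°: θ ← -81° -60° = -141°
rotate link 1 by +64°: θ ← -141° +64° = -77°
rotate link 1 by +80°: θ ← -77° +80° = 3°
rotate link 1 by -54°: θ ← 3° -54° = -51°
crank pin P = (r cos θ, r sin θ) = (25.172816, -31.085838)
h = r sin θ − e = -31.085838 − 8 = -39.085838
x = r cos θ + √(L² − h²) = 25.172816 + 144.818152 = 169.990968

169.9910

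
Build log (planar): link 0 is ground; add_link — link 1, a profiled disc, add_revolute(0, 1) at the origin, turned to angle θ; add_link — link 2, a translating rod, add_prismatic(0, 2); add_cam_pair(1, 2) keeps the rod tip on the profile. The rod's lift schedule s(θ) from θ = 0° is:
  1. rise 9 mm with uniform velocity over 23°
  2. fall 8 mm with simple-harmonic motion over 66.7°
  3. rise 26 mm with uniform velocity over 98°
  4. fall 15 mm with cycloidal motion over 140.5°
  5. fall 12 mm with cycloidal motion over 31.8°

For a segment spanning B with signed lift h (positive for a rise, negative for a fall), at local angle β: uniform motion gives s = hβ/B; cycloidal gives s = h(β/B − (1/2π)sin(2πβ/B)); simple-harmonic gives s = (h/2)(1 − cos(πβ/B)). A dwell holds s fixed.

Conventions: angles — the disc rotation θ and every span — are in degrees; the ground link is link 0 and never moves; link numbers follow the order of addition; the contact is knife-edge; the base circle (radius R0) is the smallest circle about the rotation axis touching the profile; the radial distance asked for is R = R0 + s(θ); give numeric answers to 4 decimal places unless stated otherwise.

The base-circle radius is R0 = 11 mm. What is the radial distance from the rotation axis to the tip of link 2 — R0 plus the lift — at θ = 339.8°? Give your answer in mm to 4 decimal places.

seg 1 [0°–23°] uniform, h=9: full span → s += 9 → s = 9.0000
seg 2 [23°–89.7°] simple-harmonic, h=-8: full span → s += -8 → s = 1.0000
seg 3 [89.7°–187.7°] uniform, h=26: full span → s += 26 → s = 27.0000
seg 4 [187.7°–328.2°] cycloidal, h=-15: full span → s += -15 → s = 12.0000
seg 5 [328.2°–360°] cycloidal, h=-12: θ=339.8° here. β=11.6, B=31.8. -12·(0.3648 − sin(2π·0.3648)/(2π)) = -2.9430 → s = 9.0570
R = R0 + s = 11 + 9.0570 = 20.0570

20.0570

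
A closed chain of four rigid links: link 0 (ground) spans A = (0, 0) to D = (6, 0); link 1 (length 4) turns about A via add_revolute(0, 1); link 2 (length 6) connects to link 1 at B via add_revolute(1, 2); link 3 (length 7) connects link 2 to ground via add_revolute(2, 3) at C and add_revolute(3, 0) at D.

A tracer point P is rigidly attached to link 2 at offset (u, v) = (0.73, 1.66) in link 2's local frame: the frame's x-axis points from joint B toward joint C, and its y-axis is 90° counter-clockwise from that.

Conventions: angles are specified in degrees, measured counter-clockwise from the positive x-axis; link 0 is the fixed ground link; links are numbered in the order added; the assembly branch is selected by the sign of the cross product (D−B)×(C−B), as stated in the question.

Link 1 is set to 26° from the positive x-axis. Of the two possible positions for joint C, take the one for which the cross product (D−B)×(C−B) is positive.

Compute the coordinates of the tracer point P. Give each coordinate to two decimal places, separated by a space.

A=(0,0), D=(6.00,0)
B = A + 4.00·(cos26°, sin26°) = (3.5952, 1.7535)
|BD| = 2.9762
circle(B,6.00) ∩ circle(D,7.00): a=-0.6959, h=5.9595
  candidates: C₊=(6.5440,6.9788) cross=17.737; C₋=(-0.4782,-2.6519) cross=-17.737
  branch + wants cross > 0 → take C=(6.5440,6.9788) (cross=17.737)
ex = (C−B)/|BC| = (0.4915,0.8709); ey = (-0.8709,0.4915)
P = B + 0.73·ex + 1.66·ey = (2.5083,3.2051)

2.51 3.21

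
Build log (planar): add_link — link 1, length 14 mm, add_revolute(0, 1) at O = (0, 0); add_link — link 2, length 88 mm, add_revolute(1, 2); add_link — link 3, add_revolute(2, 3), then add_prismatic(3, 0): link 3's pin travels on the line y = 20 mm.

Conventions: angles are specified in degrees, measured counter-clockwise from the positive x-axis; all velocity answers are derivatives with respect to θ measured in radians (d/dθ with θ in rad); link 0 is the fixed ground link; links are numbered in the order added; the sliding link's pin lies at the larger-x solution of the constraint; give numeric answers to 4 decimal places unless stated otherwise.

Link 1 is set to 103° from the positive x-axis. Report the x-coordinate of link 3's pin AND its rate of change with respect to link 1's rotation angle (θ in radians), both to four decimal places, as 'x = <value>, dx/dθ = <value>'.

geometry: r = 14 mm, L = 88 mm, e = 20 mm
crank pin P = (r cos θ, r sin θ) = (-3.149315, 13.641181)
h = r sin θ − e = 13.641181 − 20 = -6.358819
x = r cos θ + √(L² − h²) = -3.149315 + 87.769957 = 84.620643
dx/dθ = −r sin θ − h·r cos θ/√(L² − h²) (θ in radians; h = -6.358819) = -13.869345

x = 84.6206, dx/dθ = -13.8693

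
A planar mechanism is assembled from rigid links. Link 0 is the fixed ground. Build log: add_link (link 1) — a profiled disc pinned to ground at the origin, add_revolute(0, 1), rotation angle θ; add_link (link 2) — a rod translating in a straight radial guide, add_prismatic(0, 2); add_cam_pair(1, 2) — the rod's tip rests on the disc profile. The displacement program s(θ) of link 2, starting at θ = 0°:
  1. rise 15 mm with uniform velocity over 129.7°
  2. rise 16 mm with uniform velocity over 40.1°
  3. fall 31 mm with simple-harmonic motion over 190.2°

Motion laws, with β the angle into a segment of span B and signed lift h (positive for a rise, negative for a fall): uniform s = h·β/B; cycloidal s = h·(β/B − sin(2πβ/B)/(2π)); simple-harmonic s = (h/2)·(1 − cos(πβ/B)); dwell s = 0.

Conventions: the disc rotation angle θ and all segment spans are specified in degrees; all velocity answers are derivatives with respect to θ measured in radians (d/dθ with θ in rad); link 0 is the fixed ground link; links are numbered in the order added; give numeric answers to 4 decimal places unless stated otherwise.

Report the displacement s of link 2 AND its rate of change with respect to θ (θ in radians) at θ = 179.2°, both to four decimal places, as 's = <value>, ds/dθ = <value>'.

seg 1 [0°–129.7°] uniform, h=15: full span → s += 15 → s = 15.0000
seg 2 [129.7°–169.8°] uniform, h=16: full span → s += 16 → s = 31.0000
seg 3 [169.8°–360°] simple-harmonic, h=-31: θ=179.2° here. β=9.4, B=190.2. -31/2·(1 − cos(π·0.0494)) = -0.1865 → s = 30.8135
velocity in seg [169.8°–360°] (simple-harmonic), θ in radians: β = 9.4° = 0.1641 rad, B = 190.2° = 3.3196 rad; ds/dθ = (πh/(2B)) sin(πβ/B) = (π·(-31)/(2·3.3196)) sin(π·0.0494) = -2.268374 mm/rad

s = 30.8135, ds/dθ = -2.2684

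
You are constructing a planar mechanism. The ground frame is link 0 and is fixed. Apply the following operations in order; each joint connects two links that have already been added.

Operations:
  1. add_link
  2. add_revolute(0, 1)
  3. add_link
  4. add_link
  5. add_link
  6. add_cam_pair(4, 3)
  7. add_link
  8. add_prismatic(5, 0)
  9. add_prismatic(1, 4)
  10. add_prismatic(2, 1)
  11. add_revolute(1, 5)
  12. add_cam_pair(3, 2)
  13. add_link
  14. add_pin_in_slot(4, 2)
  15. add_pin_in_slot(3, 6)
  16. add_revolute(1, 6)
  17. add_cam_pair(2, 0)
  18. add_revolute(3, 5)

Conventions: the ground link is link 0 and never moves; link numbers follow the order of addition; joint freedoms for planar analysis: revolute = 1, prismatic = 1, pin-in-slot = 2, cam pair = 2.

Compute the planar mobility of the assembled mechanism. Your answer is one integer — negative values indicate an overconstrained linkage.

ground; <1,0,0>
#1 <2,0,0>
R:0↔1 J1 <2,1,0>
#2 <3,1,0>
#3 <4,1,0>
#4 <5,1,0>
C:4↔3 J2 <5,1,1>
#5 <6,1,1>
P:5↔0 J1 <6,2,1>
P:1↔4 J1 <6,3,1>
P:2↔1 J1 <6,4,1>
R:1↔5 J1 <6,5,1>
C:3↔2 J2 <6,5,2>
#6 <7,5,2>
PS:4↔2 J2 <7,5,3>
PS:3↔6 J2 <7,5,4>
R:1↔6 J1 <7,6,4>
C:2↔0 J2 <7,6,5>
R:3↔5 J1 <7,7,5>
3×6 − 2×7 − 1×5 = -1

M = -1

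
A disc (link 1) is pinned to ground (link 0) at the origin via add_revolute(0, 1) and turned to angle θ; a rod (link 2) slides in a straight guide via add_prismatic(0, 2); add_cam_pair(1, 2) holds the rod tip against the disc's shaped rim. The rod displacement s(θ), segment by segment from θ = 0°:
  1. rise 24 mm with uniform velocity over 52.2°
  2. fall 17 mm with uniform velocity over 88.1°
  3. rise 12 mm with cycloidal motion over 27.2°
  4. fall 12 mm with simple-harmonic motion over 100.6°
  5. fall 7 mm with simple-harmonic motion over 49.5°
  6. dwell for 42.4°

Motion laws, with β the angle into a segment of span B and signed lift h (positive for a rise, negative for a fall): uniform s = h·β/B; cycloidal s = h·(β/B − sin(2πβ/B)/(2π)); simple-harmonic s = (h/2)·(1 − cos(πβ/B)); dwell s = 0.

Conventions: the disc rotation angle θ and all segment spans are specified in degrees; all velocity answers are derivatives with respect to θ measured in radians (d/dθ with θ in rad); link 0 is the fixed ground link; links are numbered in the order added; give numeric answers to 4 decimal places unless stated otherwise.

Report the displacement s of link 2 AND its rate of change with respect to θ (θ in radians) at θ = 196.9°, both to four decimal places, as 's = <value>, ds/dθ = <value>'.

segment 1 (0° to 52.2°, uniform, h = 24) is passed completely: s = 0.0000 + (24) = 24.0000
segment 2 (52.2° to 140.3°, uniform, h = -17) is passed completely: s = 24.0000 + (-17) = 7.0000
segment 3 (140.3° to 167.5°, cycloidal, h = 12) is passed completely: s = 7.0000 + (12) = 19.0000
θ = 196.9° falls in segment 4 (167.5° to 268.1°, simple-harmonic, h = -12): β = 196.9 − 167.5 = 29.4°, B = 100.6°; Δs = -12/2·(1 − cos(π·0.2922)) = -2.3561; s = 19.0000 − 2.3561 = 16.6439
velocity in seg [167.5°–268.1°] (simple-harmonic), θ in radians: β = 29.4° = 0.5131 rad, B = 100.6° = 1.7558 rad; ds/dθ = (πh/(2B)) sin(πβ/B) = (π·(-12)/(2·1.7558)) sin(π·0.2922) = -8.529005 mm/rad

s = 16.6439, ds/dθ = -8.5290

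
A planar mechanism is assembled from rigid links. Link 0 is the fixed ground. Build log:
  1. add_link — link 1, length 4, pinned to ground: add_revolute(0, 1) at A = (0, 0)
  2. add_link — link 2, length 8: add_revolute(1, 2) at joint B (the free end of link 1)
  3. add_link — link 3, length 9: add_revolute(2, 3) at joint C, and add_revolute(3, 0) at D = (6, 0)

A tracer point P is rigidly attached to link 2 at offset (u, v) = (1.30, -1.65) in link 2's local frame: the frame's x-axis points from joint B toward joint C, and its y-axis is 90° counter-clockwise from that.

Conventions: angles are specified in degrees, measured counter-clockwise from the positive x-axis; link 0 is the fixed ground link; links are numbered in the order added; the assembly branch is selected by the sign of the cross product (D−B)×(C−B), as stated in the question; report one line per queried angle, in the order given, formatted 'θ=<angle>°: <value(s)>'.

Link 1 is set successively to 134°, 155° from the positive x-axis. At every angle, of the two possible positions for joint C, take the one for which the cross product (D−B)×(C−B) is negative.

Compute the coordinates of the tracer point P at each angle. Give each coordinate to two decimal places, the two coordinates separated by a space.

A=(0,0), D=(6.00,0)
θ=134°: B = A + 4.00·(cos134°, sin134°) = (-2.7786, 2.8774)
θ=134°: |BD| = 9.2382
θ=134°: circle(B,8.00) ∩ circle(D,9.00): a=3.6990, h=7.0935
θ=134°:   candidates: C₊=(2.9457,8.4659) cross=65.531; C₋=(-1.4730,-5.0154) cross=-65.531
θ=134°:   branch - wants cross < 0 → take C=(-1.4730,-5.0154) (cross=-65.531)
θ=134°: ex = (C−B)/|BC| = (0.1632,-0.9866); ey = (0.9866,0.1632)
θ=134°: P = B + 1.30·ex + -1.65·ey = (-4.1943,1.3255)
θ=155°: B = A + 4.00·(cos155°, sin155°) = (-3.6252, 1.6905)
θ=155°: |BD| = 9.7726
θ=155°: circle(B,8.00) ∩ circle(D,9.00): a=4.0165, h=6.9187
θ=155°:   candidates: C₊=(1.5275,7.8100) cross=67.613; C₋=(-0.8661,-5.8187) cross=-67.613
θ=155°:   branch - wants cross < 0 → take C=(-0.8661,-5.8187) (cross=-67.613)
θ=155°: ex = (C−B)/|BC| = (0.3449,-0.9386); ey = (0.9386,0.3449)
θ=155°: P = B + 1.30·ex + -1.65·ey = (-4.7256,-0.0988)

θ=134°: -4.19 1.33
θ=155°: -4.73 -0.10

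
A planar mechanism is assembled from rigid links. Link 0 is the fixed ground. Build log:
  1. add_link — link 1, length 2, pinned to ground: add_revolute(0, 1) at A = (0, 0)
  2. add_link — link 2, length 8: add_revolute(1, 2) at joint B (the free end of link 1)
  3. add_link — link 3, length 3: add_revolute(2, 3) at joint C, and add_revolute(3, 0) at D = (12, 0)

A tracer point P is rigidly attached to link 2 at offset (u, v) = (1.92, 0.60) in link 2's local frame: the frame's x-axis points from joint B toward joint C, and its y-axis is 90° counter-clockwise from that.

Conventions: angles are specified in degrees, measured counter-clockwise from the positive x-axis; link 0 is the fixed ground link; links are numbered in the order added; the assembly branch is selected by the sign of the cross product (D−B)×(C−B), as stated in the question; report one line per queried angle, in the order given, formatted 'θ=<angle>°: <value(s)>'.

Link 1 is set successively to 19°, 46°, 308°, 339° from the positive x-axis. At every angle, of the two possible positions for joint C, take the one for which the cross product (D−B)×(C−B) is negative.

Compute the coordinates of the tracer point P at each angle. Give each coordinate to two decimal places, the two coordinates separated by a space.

A=(0,0), D=(12.00,0)
θ=19°: B = A + 2.00·(cos19°, sin19°) = (1.8910, 0.6511)
θ=19°: |BD| = 10.1299
θ=19°: circle(B,8.00) ∩ circle(D,3.00): a=7.7797, h=1.8645
θ=19°:   candidates: C₊=(9.7745,2.0117) cross=18.887; C₋=(9.5348,-1.7096) cross=-18.887
θ=19°:   branch - wants cross < 0 → take C=(9.5348,-1.7096) (cross=-18.887)
θ=19°: ex = (C−B)/|BC| = (0.9555,-0.2951); ey = (0.2951,0.9555)
θ=19°: P = B + 1.92·ex + 0.60·ey = (3.9026,0.6578)
θ=46°: B = A + 2.00·(cos46°, sin46°) = (1.3893, 1.4387)
θ=46°: |BD| = 10.7078
θ=46°: circle(B,8.00) ∩ circle(D,3.00): a=7.9221, h=1.1136
θ=46°:   candidates: C₊=(9.3892,1.4778) cross=11.924; C₋=(9.0900,-0.7292) cross=-11.924
θ=46°:   branch - wants cross < 0 → take C=(9.0900,-0.7292) (cross=-11.924)
θ=46°: ex = (C−B)/|BC| = (0.9626,-0.2710); ey = (0.2710,0.9626)
θ=46°: P = B + 1.92·ex + 0.60·ey = (3.4001,1.4959)
θ=308°: B = A + 2.00·(cos308°, sin308°) = (1.2313, -1.5760)
θ=308°: |BD| = 10.8834
θ=308°: circle(B,8.00) ∩ circle(D,3.00): a=7.9685, h=0.7094
θ=308°:   candidates: C₊=(9.0131,0.2798) cross=7.721; C₋=(9.2185,-1.1241) cross=-7.721
θ=308°:   branch - wants cross < 0 → take C=(9.2185,-1.1241) (cross=-7.721)
θ=308°: ex = (C−B)/|BC| = (0.9984,0.0565); ey = (-0.0565,0.9984)
θ=308°: P = B + 1.92·ex + 0.60·ey = (3.1144,-0.8685)
θ=339°: B = A + 2.00·(cos339°, sin339°) = (1.8672, -0.7167)
θ=339°: |BD| = 10.1582
θ=339°: circle(B,8.00) ∩ circle(D,3.00): a=7.7863, h=1.8369
θ=339°:   candidates: C₊=(9.5044,1.6649) cross=18.659; C₋=(9.7636,-1.9997) cross=-18.659
θ=339°:   branch - wants cross < 0 → take C=(9.7636,-1.9997) (cross=-18.659)
θ=339°: ex = (C−B)/|BC| = (0.9871,-0.1604); ey = (0.1604,0.9871)
θ=339°: P = B + 1.92·ex + 0.60·ey = (3.8585,-0.4324)

θ=19°: 3.90 0.66
θ=46°: 3.40 1.50
θ=308°: 3.11 -0.87
θ=339°: 3.86 -0.43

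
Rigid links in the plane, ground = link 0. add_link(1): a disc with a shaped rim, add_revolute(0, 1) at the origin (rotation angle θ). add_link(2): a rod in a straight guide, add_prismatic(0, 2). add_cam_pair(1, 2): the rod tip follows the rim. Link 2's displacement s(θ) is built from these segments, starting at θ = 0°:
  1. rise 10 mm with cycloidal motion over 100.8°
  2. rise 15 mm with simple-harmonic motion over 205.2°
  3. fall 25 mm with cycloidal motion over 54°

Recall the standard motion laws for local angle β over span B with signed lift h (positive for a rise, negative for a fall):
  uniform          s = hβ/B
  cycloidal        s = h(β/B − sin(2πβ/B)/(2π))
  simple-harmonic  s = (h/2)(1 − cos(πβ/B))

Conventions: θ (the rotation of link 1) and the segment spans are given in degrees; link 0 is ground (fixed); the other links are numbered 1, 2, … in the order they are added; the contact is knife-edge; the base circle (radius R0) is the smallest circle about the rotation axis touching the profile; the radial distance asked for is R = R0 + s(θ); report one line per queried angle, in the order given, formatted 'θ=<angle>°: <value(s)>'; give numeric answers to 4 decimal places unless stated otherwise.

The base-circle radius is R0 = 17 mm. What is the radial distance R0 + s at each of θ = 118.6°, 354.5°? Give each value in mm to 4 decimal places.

segment 1 (0° to 100.8°, cycloidal, h = 10) is passed completely: s = 0.0000 + (10) = 10.0000
θ = 118.6° falls in segment 2 (100.8° to 306°, simple-harmonic, h = 15): β = 118.6 − 100.8 = 17.8°, B = 205.2°; Δs = 15/2·(1 − cos(π·0.0867)) = 0.2768; s = 10.0000 + 0.2768 = 10.2768
segment 2 (100.8° to 306°, simple-harmonic, h = 15) is passed completely: s = 10.0000 + (15) = 25.0000
θ = 354.5° falls in segment 3 (306° to 360°, cycloidal, h = -25): β = 354.5 − 306 = 48.5°, B = 54°; Δs = -25·(0.8981 − sin(2π·0.8981)/(2π)) = -24.8297; s = 25.0000 − 24.8297 = 0.1703
θ=118.6°: R = R0 + s = 17 + 10.2768 = 27.2768
θ=354.5°: R = R0 + s = 17 + 0.1703 = 17.1703

θ=118.6°: 27.2768
θ=354.5°: 17.1703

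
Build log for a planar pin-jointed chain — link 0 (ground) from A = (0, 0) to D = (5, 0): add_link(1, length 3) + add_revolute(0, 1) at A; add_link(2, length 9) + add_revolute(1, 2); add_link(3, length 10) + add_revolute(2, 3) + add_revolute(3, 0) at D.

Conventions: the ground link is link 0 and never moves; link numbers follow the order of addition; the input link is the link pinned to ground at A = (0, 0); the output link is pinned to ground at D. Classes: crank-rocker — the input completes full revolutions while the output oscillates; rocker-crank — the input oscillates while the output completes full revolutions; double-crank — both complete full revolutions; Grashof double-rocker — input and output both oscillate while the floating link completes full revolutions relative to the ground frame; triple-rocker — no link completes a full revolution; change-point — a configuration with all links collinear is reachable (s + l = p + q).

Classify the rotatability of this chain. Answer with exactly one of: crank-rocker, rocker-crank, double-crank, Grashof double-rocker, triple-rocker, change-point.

lengths: ground=5, input=3, coupler=9, output=10
sorted: s=3 (shortest), l=10 (longest), p+q=14
s + l = 13 vs p + q = 14
s + l < p + q (Grashof) with shortest = input link → crank-rocker

crank-rocker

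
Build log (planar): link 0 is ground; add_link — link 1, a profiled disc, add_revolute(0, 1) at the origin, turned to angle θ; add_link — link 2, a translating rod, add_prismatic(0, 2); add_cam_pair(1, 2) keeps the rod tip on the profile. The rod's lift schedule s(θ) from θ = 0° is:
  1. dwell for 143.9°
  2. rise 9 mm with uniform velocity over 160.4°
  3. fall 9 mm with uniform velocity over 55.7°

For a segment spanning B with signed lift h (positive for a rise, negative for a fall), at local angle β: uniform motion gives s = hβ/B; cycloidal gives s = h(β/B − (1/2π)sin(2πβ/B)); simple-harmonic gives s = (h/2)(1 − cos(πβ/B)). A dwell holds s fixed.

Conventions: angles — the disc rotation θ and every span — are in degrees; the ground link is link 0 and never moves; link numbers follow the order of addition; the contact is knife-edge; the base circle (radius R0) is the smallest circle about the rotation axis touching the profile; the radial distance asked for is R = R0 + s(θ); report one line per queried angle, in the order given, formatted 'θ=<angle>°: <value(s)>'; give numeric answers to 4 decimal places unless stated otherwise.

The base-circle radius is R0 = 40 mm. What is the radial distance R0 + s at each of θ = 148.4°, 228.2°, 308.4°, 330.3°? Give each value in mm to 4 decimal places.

seg 1 [0°–143.9°] dwell: s stays 0.0000
seg 2 [143.9°–304.3°] uniform, h=9: θ=148.4° here. β=4.5, B=160.4. 9·4.5/160.4 = 0.2525 → s = 0.2525
seg 2 [143.9°–304.3°] uniform, h=9: θ=228.2° here. β=84.3, B=160.4. 9·84.3/160.4 = 4.7300 → s = 4.7300
seg 2 [143.9°–304.3°] uniform, h=9: full span → s += 9 → s = 9.0000
seg 3 [304.3°–360°] uniform, h=-9: θ=308.4° here. β=4.1, B=55.7. -9·4.1/55.7 = -0.6625 → s = 8.3375
seg 3 [304.3°–360°] uniform, h=-9: θ=330.3° here. β=26, B=55.7. -9·26/55.7 = -4.2011 → s = 4.7989
θ=148.4°: R = R0 + s = 40 + 0.2525 = 40.2525
θ=228.2°: R = R0 + s = 40 + 4.7300 = 44.7300
θ=308.4°: R = R0 + s = 40 + 8.3375 = 48.3375
θ=330.3°: R = R0 + s = 40 + 4.7989 = 44.7989

θ=148.4°: 40.2525
θ=228.2°: 44.7300
θ=308.4°: 48.3375
θ=330.3°: 44.7989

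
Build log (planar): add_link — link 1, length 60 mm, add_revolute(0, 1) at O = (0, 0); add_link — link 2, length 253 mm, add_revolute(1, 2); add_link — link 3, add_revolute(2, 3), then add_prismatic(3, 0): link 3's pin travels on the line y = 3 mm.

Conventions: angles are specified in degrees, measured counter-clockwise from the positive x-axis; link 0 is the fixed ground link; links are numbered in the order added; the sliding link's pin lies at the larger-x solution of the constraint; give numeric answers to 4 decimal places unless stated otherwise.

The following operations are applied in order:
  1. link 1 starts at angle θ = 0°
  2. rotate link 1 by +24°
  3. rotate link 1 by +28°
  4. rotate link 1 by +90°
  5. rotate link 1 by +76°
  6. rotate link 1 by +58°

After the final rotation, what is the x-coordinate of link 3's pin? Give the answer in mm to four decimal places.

geometry: r = 60 mm, L = 253 mm, e = 3 mm; θ starts at 0°
rotate link 1 by +24°: θ ← 0° +24° = 24°
rotate link 1 by +28°: θ ← 24° +28° = 52°
rotate link 1 by +90°: θ ← 52° +90° = 142°
rotate link 1 by +76°: θ ← 142° +76° = 218°
rotate link 1 by +58°: θ ← 218° +58° = 276°
crank pin P = (r cos θ, r sin θ) = (6.271708, -59.671314)
h = r sin θ − e = -59.671314 − 3 = -62.671314
x = r cos θ + √(L² − h²) = 6.271708 + 245.114884 = 251.386592

251.3866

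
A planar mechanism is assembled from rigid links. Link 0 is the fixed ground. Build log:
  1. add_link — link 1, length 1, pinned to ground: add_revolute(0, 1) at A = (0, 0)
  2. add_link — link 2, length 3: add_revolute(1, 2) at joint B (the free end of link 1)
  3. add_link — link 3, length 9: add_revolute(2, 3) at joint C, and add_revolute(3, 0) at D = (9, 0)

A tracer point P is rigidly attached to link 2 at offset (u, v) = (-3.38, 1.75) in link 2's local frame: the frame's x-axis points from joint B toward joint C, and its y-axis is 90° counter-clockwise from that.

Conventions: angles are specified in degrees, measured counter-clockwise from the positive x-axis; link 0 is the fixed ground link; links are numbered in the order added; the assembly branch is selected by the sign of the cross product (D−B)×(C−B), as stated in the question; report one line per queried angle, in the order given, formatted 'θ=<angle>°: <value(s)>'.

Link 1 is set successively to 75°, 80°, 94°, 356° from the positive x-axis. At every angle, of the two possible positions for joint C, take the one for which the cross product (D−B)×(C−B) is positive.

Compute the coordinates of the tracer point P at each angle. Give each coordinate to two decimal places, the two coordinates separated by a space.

A=(0,0), D=(9.00,0)
θ=75°: B = A + 1.00·(cos75°, sin75°) = (0.2588, 0.9659)
θ=75°: |BD| = 8.7944
θ=75°: circle(B,3.00) ∩ circle(D,9.00): a=0.3037, h=2.9846
θ=75°:   candidates: C₊=(0.8885,3.8991) cross=26.248; C₋=(0.2328,-2.0340) cross=-26.248
θ=75°:   branch + wants cross > 0 → take C=(0.8885,3.8991) (cross=26.248)
θ=75°: ex = (C−B)/|BC| = (0.2099,0.9777); ey = (-0.9777,0.2099)
θ=75°: P = B + -3.38·ex + 1.75·ey = (-2.1616,-1.9715)
θ=80°: B = A + 1.00·(cos80°, sin80°) = (0.1736, 0.9848)
θ=80°: |BD| = 8.8811
θ=80°: circle(B,3.00) ∩ circle(D,9.00): a=0.3870, h=2.9749
θ=80°:   candidates: C₊=(0.8882,3.8985) cross=26.421; C₋=(0.2284,-2.0147) cross=-26.421
θ=80°:   branch + wants cross > 0 → take C=(0.8882,3.8985) (cross=26.421)
θ=80°: ex = (C−B)/|BC| = (0.2382,0.9712); ey = (-0.9712,0.2382)
θ=80°: P = B + -3.38·ex + 1.75·ey = (-2.3310,-1.8811)
θ=94°: B = A + 1.00·(cos94°, sin94°) = (-0.0698, 0.9976)
θ=94°: |BD| = 9.1245
θ=94°: circle(B,3.00) ∩ circle(D,9.00): a=0.6168, h=2.9359
θ=94°:   candidates: C₊=(0.8643,3.8484) cross=26.789; C₋=(0.2224,-1.9882) cross=-26.789
θ=94°:   branch + wants cross > 0 → take C=(0.8643,3.8484) (cross=26.789)
θ=94°: ex = (C−B)/|BC| = (0.3114,0.9503); ey = (-0.9503,0.3114)
θ=94°: P = B + -3.38·ex + 1.75·ey = (-2.7852,-1.6696)
θ=356°: B = A + 1.00·(cos356°, sin356°) = (0.9976, -0.0698)
θ=356°: |BD| = 8.0027
θ=356°: circle(B,3.00) ∩ circle(D,9.00): a=-0.4971, h=2.9585
θ=356°:   candidates: C₊=(0.4747,2.8843) cross=23.676; C₋=(0.5263,-3.0325) cross=-23.676
θ=356°:   branch + wants cross > 0 → take C=(0.4747,2.8843) (cross=23.676)
θ=356°: ex = (C−B)/|BC| = (-0.1743,0.9847); ey = (-0.9847,-0.1743)
θ=356°: P = B + -3.38·ex + 1.75·ey = (-0.1366,-3.7030)

θ=75°: -2.16 -1.97
θ=80°: -2.33 -1.88
θ=94°: -2.79 -1.67
θ=356°: -0.14 -3.70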